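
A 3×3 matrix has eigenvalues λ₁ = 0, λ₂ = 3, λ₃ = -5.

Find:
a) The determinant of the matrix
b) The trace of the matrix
det = 0, trace = -2

Two standard eigenvalue identities:
- det(A) equals the product of the eigenvalues (counted with multiplicity).
- trace(A) equals the sum of the eigenvalues.
det(A) = (0)*(3)*(-5) = 0.
trace(A) = 0 + 3 - 5 = -2.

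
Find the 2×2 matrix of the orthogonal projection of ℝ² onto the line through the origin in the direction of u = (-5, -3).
[[25/34, 15/34], [15/34, 9/34]]

The orthogonal projection onto the line spanned by a nonzero vector u = (a, b) has matrix P = (u uᵀ) / (uᵀ u) = (1/(a² + b²)) · [[a², ab], [ab, b²]].
Here u = (-5, -3), so a² + b² = 25 + 9 = 34.
P = (1/34) · [[25, 15], [15, 9]] = [[25/34, 15/34], [15/34, 9/34]].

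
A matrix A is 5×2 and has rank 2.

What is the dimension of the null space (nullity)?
0

The rank-nullity theorem for an m×n matrix states:
rank(A) + nullity(A) = n (the number of columns).
Here n = 2 and rank(A) = 2, so nullity(A) = 2 - 2 = 0.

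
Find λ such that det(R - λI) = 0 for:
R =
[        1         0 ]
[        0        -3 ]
λ = -3, 1

Solve det(R - λI) = 0. For a 2×2 matrix the characteristic equation is λ² - (trace)λ + det = 0.
trace(R) = a + d = 1 - 3 = -2.
det(R) = a*d - b*c = (1)*(-3) - (0)*(0) = -3 - 0 = -3.
Characteristic equation: λ² - (-2)λ + (-3) = 0.
Discriminant = (-2)² - 4*(-3) = 4 + 12 = 16.
λ = (-2 ± √16) / 2 = (-2 ± 4) / 2 = -3, 1.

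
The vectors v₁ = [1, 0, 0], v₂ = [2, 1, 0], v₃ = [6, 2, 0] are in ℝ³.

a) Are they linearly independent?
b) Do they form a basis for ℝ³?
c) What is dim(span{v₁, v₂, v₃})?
Not independent, not a basis, dim(span) = 2

Check whether v₃ can be written as a linear combination of v₁ and v₂.
v₃ = (2)·v₁ + (2)·v₂ = [6, 2, 0], so the three vectors are linearly dependent.
Thus they do not form a basis for ℝ³, and dim(span{v₁, v₂, v₃}) = 2 (spanned by v₁ and v₂).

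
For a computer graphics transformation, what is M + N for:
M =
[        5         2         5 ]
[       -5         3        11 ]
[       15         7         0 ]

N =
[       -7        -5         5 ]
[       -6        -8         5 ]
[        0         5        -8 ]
M + N =
[       -2        -3        10 ]
[      -11        -5        16 ]
[       15        12        -8 ]

Matrix addition is elementwise: (M+N)[i][j] = M[i][j] + N[i][j].
  (M+N)[0][0] = (5) + (-7) = -2
  (M+N)[0][1] = (2) + (-5) = -3
  (M+N)[0][2] = (5) + (5) = 10
  (M+N)[1][0] = (-5) + (-6) = -11
  (M+N)[1][1] = (3) + (-8) = -5
  (M+N)[1][2] = (11) + (5) = 16
  (M+N)[2][0] = (15) + (0) = 15
  (M+N)[2][1] = (7) + (5) = 12
  (M+N)[2][2] = (0) + (-8) = -8
M + N =
[       -2        -3        10 ]
[      -11        -5        16 ]
[       15        12        -8 ]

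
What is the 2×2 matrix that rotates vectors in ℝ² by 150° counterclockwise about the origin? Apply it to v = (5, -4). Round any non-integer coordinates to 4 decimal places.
R = [[-√3/2, -1/2], [1/2, -√3/2]]; R·v = (-2.3301, 5.9641)

A counterclockwise rotation by angle θ in ℝ² has matrix R(θ) = [[cos θ, -sin θ], [sin θ, cos θ]].
For θ = 150°: cos θ = -√3/2, sin θ = 1/2.
R(150°) = [[-√3/2, -1/2], [1/2, -√3/2]].
R·v = [-√3/2·5 + (-1/2)·-4, 1/2·5 + -√3/2·-4] = (-2.3301, 5.9641).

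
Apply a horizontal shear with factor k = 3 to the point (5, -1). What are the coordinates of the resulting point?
(2, -1)

Shear matrix for horizontal shear with factor k = 3:
[[1, 3], [0, 1]]
Result: (5, -1) → (2, -1)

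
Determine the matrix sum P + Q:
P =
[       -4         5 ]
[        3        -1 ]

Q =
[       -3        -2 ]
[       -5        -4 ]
P + Q =
[       -7         3 ]
[       -2        -5 ]

Matrix addition is elementwise: (P+Q)[i][j] = P[i][j] + Q[i][j].
  (P+Q)[0][0] = (-4) + (-3) = -7
  (P+Q)[0][1] = (5) + (-2) = 3
  (P+Q)[1][0] = (3) + (-5) = -2
  (P+Q)[1][1] = (-1) + (-4) = -5
P + Q =
[       -7         3 ]
[       -2        -5 ]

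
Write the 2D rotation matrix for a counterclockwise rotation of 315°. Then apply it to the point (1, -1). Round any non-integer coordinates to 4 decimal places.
R = [[√2/2, √2/2], [-√2/2, √2/2]]; R·(1, -1) = (0.0000, -1.4142)

Rotation matrix formula: R(θ) = [[cos θ, -sin θ], [sin θ, cos θ]]
For θ = 315°:
cos(315°) = √2/2
sin(315°) = -√2/2
R = [[√2/2, √2/2], [-√2/2, √2/2]]
Apply to (1, -1): [√2/2·1 + (√2/2)·-1, -√2/2·1 + √2/2·-1] = (0.0000, -1.4142)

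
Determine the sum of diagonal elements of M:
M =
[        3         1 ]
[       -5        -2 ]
tr(M) = 3 - 2 = 1

The trace of a square matrix is the sum of its diagonal entries.
Diagonal entries of M: M[0][0] = 3, M[1][1] = -2.
tr(M) = 3 - 2 = 1.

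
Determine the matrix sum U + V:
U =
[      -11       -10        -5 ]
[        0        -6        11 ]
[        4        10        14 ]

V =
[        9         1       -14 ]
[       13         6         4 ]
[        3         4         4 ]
U + V =
[       -2        -9       -19 ]
[       13         0        15 ]
[        7        14        18 ]

Matrix addition is elementwise: (U+V)[i][j] = U[i][j] + V[i][j].
  (U+V)[0][0] = (-11) + (9) = -2
  (U+V)[0][1] = (-10) + (1) = -9
  (U+V)[0][2] = (-5) + (-14) = -19
  (U+V)[1][0] = (0) + (13) = 13
  (U+V)[1][1] = (-6) + (6) = 0
  (U+V)[1][2] = (11) + (4) = 15
  (U+V)[2][0] = (4) + (3) = 7
  (U+V)[2][1] = (10) + (4) = 14
  (U+V)[2][2] = (14) + (4) = 18
U + V =
[       -2        -9       -19 ]
[       13         0        15 ]
[        7        14        18 ]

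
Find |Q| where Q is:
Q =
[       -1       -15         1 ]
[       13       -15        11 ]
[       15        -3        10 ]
det(Q) = -222

Expand along row 0 (cofactor expansion): det(Q) = a*(e*i - f*h) - b*(d*i - f*g) + c*(d*h - e*g), where the 3×3 is [[a, b, c], [d, e, f], [g, h, i]].
Minor M_00 = (-15)*(10) - (11)*(-3) = -150 + 33 = -117.
Minor M_01 = (13)*(10) - (11)*(15) = 130 - 165 = -35.
Minor M_02 = (13)*(-3) - (-15)*(15) = -39 + 225 = 186.
det(Q) = (-1)*(-117) - (-15)*(-35) + (1)*(186) = 117 - 525 + 186 = -222.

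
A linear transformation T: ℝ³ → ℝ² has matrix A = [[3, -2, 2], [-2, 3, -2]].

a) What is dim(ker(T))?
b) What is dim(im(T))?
dim(ker) = 1, dim(im) = 2

The two rows are not scalar multiples of one another (no single k satisfies row 2 = k × row 1), so they are linearly independent.
Thus rank(A) = 2.
dim(im(T)) = rank(A) = 2.
By the rank-nullity theorem applied to T: ℝ³ → ℝ², rank(A) + nullity(A) = 3 (the domain dimension), so dim(ker(T)) = 3 - 2 = 1.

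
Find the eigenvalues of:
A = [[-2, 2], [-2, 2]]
λ = 0, 0

Solve det(A - λI) = 0. For a 2×2 matrix this is λ² - (trace)λ + det = 0.
trace(A) = -2 + 2 = 0.
det(A) = (-2)*(2) - (2)*(-2) = -4 + 4 = 0.
Characteristic equation: λ² - (0)λ + (0) = 0.
Discriminant: (0)² - 4*(0) = 0 - 0 = 0.
Roots: λ = (0 ± √0) / 2 = 0, 0.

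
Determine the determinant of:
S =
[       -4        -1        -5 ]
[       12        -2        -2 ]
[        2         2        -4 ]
det(S) = -232

Expand along row 0 (cofactor expansion): det(S) = a*(e*i - f*h) - b*(d*i - f*g) + c*(d*h - e*g), where the 3×3 is [[a, b, c], [d, e, f], [g, h, i]].
Minor M_00 = (-2)*(-4) - (-2)*(2) = 8 + 4 = 12.
Minor M_01 = (12)*(-4) - (-2)*(2) = -48 + 4 = -44.
Minor M_02 = (12)*(2) - (-2)*(2) = 24 + 4 = 28.
det(S) = (-4)*(12) - (-1)*(-44) + (-5)*(28) = -48 - 44 - 140 = -232.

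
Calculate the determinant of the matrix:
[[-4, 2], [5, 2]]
-18

For a 2×2 matrix [[a, b], [c, d]], det = ad - bc
det = (-4)(2) - (2)(5) = -8 - 10 = -18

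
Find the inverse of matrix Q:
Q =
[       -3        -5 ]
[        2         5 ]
det(Q) = -5
Q⁻¹ =
[       -1        -1 ]
[      2/5       3/5 ]

For a 2×2 matrix Q = [[a, b], [c, d]] with det(Q) ≠ 0, Q⁻¹ = (1/det(Q)) * [[d, -b], [-c, a]].
det(Q) = (-3)*(5) - (-5)*(2) = -15 + 10 = -5.
Q⁻¹ = (1/-5) * [[5, 5], [-2, -3]].
Dividing each entry by -5 and reducing:
Q⁻¹ =
[       -1        -1 ]
[      2/5       3/5 ]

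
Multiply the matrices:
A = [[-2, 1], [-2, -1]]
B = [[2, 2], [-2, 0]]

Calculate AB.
[[-6, -4], [-2, -4]]

Each entry (i,j) of AB = sum over k of A[i][k]*B[k][j].
(AB)[0][0] = (-2)*(2) + (1)*(-2) = -6
(AB)[0][1] = (-2)*(2) + (1)*(0) = -4
(AB)[1][0] = (-2)*(2) + (-1)*(-2) = -2
(AB)[1][1] = (-2)*(2) + (-1)*(0) = -4
AB = [[-6, -4], [-2, -4]]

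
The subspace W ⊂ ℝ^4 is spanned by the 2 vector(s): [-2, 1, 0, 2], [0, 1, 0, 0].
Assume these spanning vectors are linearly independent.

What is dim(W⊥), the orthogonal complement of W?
dim(W⊥) = 2

For any subspace W of ℝ^n, dim(W) + dim(W⊥) = n (the whole-space dimension).
Here the given 2 vectors are linearly independent, so dim(W) = 2.
Thus dim(W⊥) = n - dim(W) = 4 - 2 = 2.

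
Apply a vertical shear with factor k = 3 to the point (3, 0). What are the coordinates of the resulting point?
(3, 9)

Shear matrix for vertical shear with factor k = 3:
[[1, 0], [3, 1]]
Result: (3, 0) → (3, 9)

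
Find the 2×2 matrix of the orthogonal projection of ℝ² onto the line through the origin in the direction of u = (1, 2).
[[1/5, 2/5], [2/5, 4/5]]

The orthogonal projection onto the line spanned by a nonzero vector u = (a, b) has matrix P = (u uᵀ) / (uᵀ u) = (1/(a² + b²)) · [[a², ab], [ab, b²]].
Here u = (1, 2), so a² + b² = 1 + 4 = 5.
P = (1/5) · [[1, 2], [2, 4]] = [[1/5, 2/5], [2/5, 4/5]].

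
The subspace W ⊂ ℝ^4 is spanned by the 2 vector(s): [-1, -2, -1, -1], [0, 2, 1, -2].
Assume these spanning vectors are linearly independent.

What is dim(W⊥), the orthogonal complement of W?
dim(W⊥) = 2

For any subspace W of ℝ^n, dim(W) + dim(W⊥) = n (the whole-space dimension).
Here the given 2 vectors are linearly independent, so dim(W) = 2.
Thus dim(W⊥) = n - dim(W) = 4 - 2 = 2.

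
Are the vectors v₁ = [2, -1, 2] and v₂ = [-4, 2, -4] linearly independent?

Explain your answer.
No, linearly dependent (v₂ = -2·v₁)

Check whether there is a scalar k with v₂ = k·v₁.
Comparing components, k = -2 satisfies -2·[2, -1, 2] = [-4, 2, -4].
Since v₂ is a scalar multiple of v₁, the two vectors are linearly dependent.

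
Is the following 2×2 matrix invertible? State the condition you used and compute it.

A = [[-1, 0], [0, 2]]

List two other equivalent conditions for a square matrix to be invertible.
Yes, invertible; det(A) = -2 ≠ 0. Equivalent conditions: rank(A) = 2; Ax = 0 has only the trivial solution; 0 is not an eigenvalue; the columns of A are linearly independent.

To check invertibility, compute det(A).
The given matrix is triangular, so det(A) equals the product of its diagonal entries = -2 ≠ 0.
Since det(A) ≠ 0, A is invertible.
Equivalent conditions for a square matrix A to be invertible:
- rank(A) = 2 (full rank).
- The homogeneous system Ax = 0 has only the trivial solution x = 0.
- 0 is not an eigenvalue of A.
- The columns (equivalently rows) of A are linearly independent.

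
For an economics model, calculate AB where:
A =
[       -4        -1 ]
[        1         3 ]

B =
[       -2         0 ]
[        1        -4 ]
AB =
[        7         4 ]
[        1       -12 ]

Matrix multiplication: (AB)[i][j] = sum over k of A[i][k] * B[k][j].
  (AB)[0][0] = (-4)*(-2) + (-1)*(1) = 7
  (AB)[0][1] = (-4)*(0) + (-1)*(-4) = 4
  (AB)[1][0] = (1)*(-2) + (3)*(1) = 1
  (AB)[1][1] = (1)*(0) + (3)*(-4) = -12
AB =
[        7         4 ]
[        1       -12 ]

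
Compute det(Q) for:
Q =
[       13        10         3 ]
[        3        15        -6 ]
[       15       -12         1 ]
det(Q) = -2454

Expand along row 0 (cofactor expansion): det(Q) = a*(e*i - f*h) - b*(d*i - f*g) + c*(d*h - e*g), where the 3×3 is [[a, b, c], [d, e, f], [g, h, i]].
Minor M_00 = (15)*(1) - (-6)*(-12) = 15 - 72 = -57.
Minor M_01 = (3)*(1) - (-6)*(15) = 3 + 90 = 93.
Minor M_02 = (3)*(-12) - (15)*(15) = -36 - 225 = -261.
det(Q) = (13)*(-57) - (10)*(93) + (3)*(-261) = -741 - 930 - 783 = -2454.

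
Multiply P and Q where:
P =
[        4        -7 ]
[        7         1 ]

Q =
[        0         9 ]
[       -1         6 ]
PQ =
[        7        -6 ]
[       -1        69 ]

Matrix multiplication: (PQ)[i][j] = sum over k of P[i][k] * Q[k][j].
  (PQ)[0][0] = (4)*(0) + (-7)*(-1) = 7
  (PQ)[0][1] = (4)*(9) + (-7)*(6) = -6
  (PQ)[1][0] = (7)*(0) + (1)*(-1) = -1
  (PQ)[1][1] = (7)*(9) + (1)*(6) = 69
PQ =
[        7        -6 ]
[       -1        69 ]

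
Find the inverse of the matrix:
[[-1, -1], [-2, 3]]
[[-3/5, -1/5], [-2/5, 1/5]]

For [[a,b],[c,d]], inverse = (1/det)·[[d,-b],[-c,a]]
det = -1·3 - -1·-2 = -5
Inverse = (1/-5)·[[3, 1], [2, -1]]
        = [[-3/5, -1/5], [-2/5, 1/5]]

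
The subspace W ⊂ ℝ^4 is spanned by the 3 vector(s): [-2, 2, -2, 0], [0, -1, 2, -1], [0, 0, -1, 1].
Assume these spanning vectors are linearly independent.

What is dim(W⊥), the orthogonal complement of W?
dim(W⊥) = 1

For any subspace W of ℝ^n, dim(W) + dim(W⊥) = n (the whole-space dimension).
Here the given 3 vectors are linearly independent, so dim(W) = 3.
Thus dim(W⊥) = n - dim(W) = 4 - 3 = 1.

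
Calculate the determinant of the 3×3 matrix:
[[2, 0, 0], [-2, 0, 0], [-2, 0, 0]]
0

Expansion along first row:
det = 2·det([[0,0],[0,0]]) - 0·det([[-2,0],[-2,0]]) + 0·det([[-2,0],[-2,0]])
    = 2·(0·0 - 0·0) - 0·(-2·0 - 0·-2) + 0·(-2·0 - 0·-2)
    = 2·0 - 0·0 + 0·0
    = 0 + 0 + 0 = 0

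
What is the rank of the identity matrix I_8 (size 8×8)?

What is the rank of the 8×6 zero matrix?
rank(I_8) = 8, rank(0) = 0

The identity I_8 has 8 columns that are the standard basis vectors e_1, …, e_8. These are linearly independent, so all 8 columns are pivots and rank(I_8) = 8.
The 8×6 zero matrix has every entry zero, so every row is the zero row and there are no pivots; rank(0) = 0.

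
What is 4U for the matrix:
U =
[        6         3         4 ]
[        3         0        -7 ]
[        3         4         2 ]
4U =
[       24        12        16 ]
[       12         0       -28 ]
[       12        16         8 ]

Scalar multiplication is elementwise: (4U)[i][j] = 4 * U[i][j].
  (4U)[0][0] = 4 * (6) = 24
  (4U)[0][1] = 4 * (3) = 12
  (4U)[0][2] = 4 * (4) = 16
  (4U)[1][0] = 4 * (3) = 12
  (4U)[1][1] = 4 * (0) = 0
  (4U)[1][2] = 4 * (-7) = -28
  (4U)[2][0] = 4 * (3) = 12
  (4U)[2][1] = 4 * (4) = 16
  (4U)[2][2] = 4 * (2) = 8
4U =
[       24        12        16 ]
[       12         0       -28 ]
[       12        16         8 ]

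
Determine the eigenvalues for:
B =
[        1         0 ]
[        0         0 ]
λ = 0, 1

Solve det(B - λI) = 0. For a 2×2 matrix the characteristic equation is λ² - (trace)λ + det = 0.
trace(B) = a + d = 1 + 0 = 1.
det(B) = a*d - b*c = (1)*(0) - (0)*(0) = 0 - 0 = 0.
Characteristic equation: λ² - (1)λ + (0) = 0.
Discriminant = (1)² - 4*(0) = 1 - 0 = 1.
λ = (1 ± √1) / 2 = (1 ± 1) / 2 = 0, 1.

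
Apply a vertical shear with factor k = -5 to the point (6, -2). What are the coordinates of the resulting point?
(6, -32)

Shear matrix for vertical shear with factor k = -5:
[[1, 0], [-5, 1]]
Result: (6, -2) → (6, -32)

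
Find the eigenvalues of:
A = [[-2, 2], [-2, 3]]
λ = -1, 2

Solve det(A - λI) = 0. For a 2×2 matrix this is λ² - (trace)λ + det = 0.
trace(A) = -2 + 3 = 1.
det(A) = (-2)*(3) - (2)*(-2) = -6 + 4 = -2.
Characteristic equation: λ² - (1)λ + (-2) = 0.
Discriminant: (1)² - 4*(-2) = 1 + 8 = 9.
Roots: λ = (1 ± √9) / 2 = -1, 2.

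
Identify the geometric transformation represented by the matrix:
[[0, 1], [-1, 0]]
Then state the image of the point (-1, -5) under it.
rotation by 90° clockwise (i.e., 270° counterclockwise); image of (-1, -5) is (-5, 1)

This matches the form [[cos θ, -sin θ], [sin θ, cos θ]] of a rotation matrix; reading off cos θ and sin θ gives the angle.
The matrix [[0, 1], [-1, 0]] represents: rotation by 90° clockwise (i.e., 270° counterclockwise).
Applying it to (-1, -5): [0·-1 + 1·-5, -1·-1 + 0·-5] = (-5, 1).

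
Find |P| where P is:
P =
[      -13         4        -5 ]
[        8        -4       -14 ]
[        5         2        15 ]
det(P) = -524

Expand along row 0 (cofactor expansion): det(P) = a*(e*i - f*h) - b*(d*i - f*g) + c*(d*h - e*g), where the 3×3 is [[a, b, c], [d, e, f], [g, h, i]].
Minor M_00 = (-4)*(15) - (-14)*(2) = -60 + 28 = -32.
Minor M_01 = (8)*(15) - (-14)*(5) = 120 + 70 = 190.
Minor M_02 = (8)*(2) - (-4)*(5) = 16 + 20 = 36.
det(P) = (-13)*(-32) - (4)*(190) + (-5)*(36) = 416 - 760 - 180 = -524.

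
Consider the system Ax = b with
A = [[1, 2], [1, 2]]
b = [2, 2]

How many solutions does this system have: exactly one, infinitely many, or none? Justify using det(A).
Infinitely many solutions

det(A) = (1)*(2) - (2)*(1) = 0, so A is singular (column 2 is 2 times column 1).
b = [2, 2] = 2 * column 1 of A, so b lies in the column space of A.
A singular matrix whose right-hand side is in its column space gives a 1-parameter family of solutions — infinitely many.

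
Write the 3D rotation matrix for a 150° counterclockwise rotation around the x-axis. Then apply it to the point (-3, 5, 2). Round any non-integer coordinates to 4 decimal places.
R = [[1, 0, 0], [0, -√3/2, -1/2], [0, 1/2, -√3/2]]; R·(-3, 5, 2) = (-3.0000, -5.3301, 0.7679)

Rotation matrix for 150° around x-axis:
cos(150°) = -√3/2, sin(150°) = 1/2
R = [[1, 0, 0], [0, -√3/2, -1/2], [0, 1/2, -√3/2]]
Apply to (-3, 5, 2): R·[-3, 5, 2]ᵀ = (-3.0000, -5.3301, 0.7679)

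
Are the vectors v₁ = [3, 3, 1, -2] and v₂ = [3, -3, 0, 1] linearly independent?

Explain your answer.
Yes, linearly independent

Two vectors are linearly dependent iff one is a scalar multiple of the other.
No single scalar k satisfies v₂ = k·v₁ (the ratios of corresponding entries disagree), so v₁ and v₂ are linearly independent.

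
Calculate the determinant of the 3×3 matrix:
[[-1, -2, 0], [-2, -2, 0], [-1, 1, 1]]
-2

Expansion along first row:
det = -1·det([[-2,0],[1,1]]) - -2·det([[-2,0],[-1,1]]) + 0·det([[-2,-2],[-1,1]])
    = -1·(-2·1 - 0·1) - -2·(-2·1 - 0·-1) + 0·(-2·1 - -2·-1)
    = -1·-2 - -2·-2 + 0·-4
    = 2 + -4 + 0 = -2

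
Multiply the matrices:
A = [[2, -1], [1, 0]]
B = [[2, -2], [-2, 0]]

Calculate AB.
[[6, -4], [2, -2]]

Each entry (i,j) of AB = sum over k of A[i][k]*B[k][j].
(AB)[0][0] = (2)*(2) + (-1)*(-2) = 6
(AB)[0][1] = (2)*(-2) + (-1)*(0) = -4
(AB)[1][0] = (1)*(2) + (0)*(-2) = 2
(AB)[1][1] = (1)*(-2) + (0)*(0) = -2
AB = [[6, -4], [2, -2]]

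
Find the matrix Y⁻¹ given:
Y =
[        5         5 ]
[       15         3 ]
det(Y) = -60
Y⁻¹ =
[    -1/20      1/12 ]
[      1/4     -1/12 ]

For a 2×2 matrix Y = [[a, b], [c, d]] with det(Y) ≠ 0, Y⁻¹ = (1/det(Y)) * [[d, -b], [-c, a]].
det(Y) = (5)*(3) - (5)*(15) = 15 - 75 = -60.
Y⁻¹ = (1/-60) * [[3, -5], [-15, 5]].
Dividing each entry by -60 and reducing:
Y⁻¹ =
[    -1/20      1/12 ]
[      1/4     -1/12 ]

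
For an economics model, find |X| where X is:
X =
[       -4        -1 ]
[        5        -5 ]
det(X) = 25

For a 2×2 matrix [[a, b], [c, d]], det = a*d - b*c.
det(X) = (-4)*(-5) - (-1)*(5) = 20 + 5 = 25.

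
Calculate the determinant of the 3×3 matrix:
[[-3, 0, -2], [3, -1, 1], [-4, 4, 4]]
8

Expansion along first row:
det = -3·det([[-1,1],[4,4]]) - 0·det([[3,1],[-4,4]]) + -2·det([[3,-1],[-4,4]])
    = -3·(-1·4 - 1·4) - 0·(3·4 - 1·-4) + -2·(3·4 - -1·-4)
    = -3·-8 - 0·16 + -2·8
    = 24 + 0 + -16 = 8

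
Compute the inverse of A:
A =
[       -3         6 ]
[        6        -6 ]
det(A) = -18
A⁻¹ =
[      1/3       1/3 ]
[      1/3       1/6 ]

For a 2×2 matrix A = [[a, b], [c, d]] with det(A) ≠ 0, A⁻¹ = (1/det(A)) * [[d, -b], [-c, a]].
det(A) = (-3)*(-6) - (6)*(6) = 18 - 36 = -18.
A⁻¹ = (1/-18) * [[-6, -6], [-6, -3]].
Dividing each entry by -18 and reducing:
A⁻¹ =
[      1/3       1/3 ]
[      1/3       1/6 ]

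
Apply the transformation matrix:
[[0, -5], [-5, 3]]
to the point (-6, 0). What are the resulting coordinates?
(0, 30)

Matrix multiplication:
[[0, -5], [-5, 3]] × [-6, 0]ᵀ
= [0×-6 + -5×0, -5×-6 + 3×0]ᵀ
= [0.0000, 30.0000]ᵀ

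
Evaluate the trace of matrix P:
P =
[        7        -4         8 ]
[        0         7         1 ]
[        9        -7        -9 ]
tr(P) = 7 + 7 - 9 = 5

The trace of a square matrix is the sum of its diagonal entries.
Diagonal entries of P: P[0][0] = 7, P[1][1] = 7, P[2][2] = -9.
tr(P) = 7 + 7 - 9 = 5.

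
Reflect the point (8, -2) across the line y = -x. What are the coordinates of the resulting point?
(2, -8)

Reflection across line y = -x: (8, -2) → (2, -8)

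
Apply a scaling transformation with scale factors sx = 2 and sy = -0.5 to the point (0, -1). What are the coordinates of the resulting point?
(0, 0.5)

Scaling matrix:
[[2, 0], [0, -0.50]]
Result: (0 × 2, -1 × -0.5) = (0, 0.5)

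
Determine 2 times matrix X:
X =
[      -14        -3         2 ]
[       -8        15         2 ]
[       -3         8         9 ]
2X =
[      -28        -6         4 ]
[      -16        30         4 ]
[       -6        16        18 ]

Scalar multiplication is elementwise: (2X)[i][j] = 2 * X[i][j].
  (2X)[0][0] = 2 * (-14) = -28
  (2X)[0][1] = 2 * (-3) = -6
  (2X)[0][2] = 2 * (2) = 4
  (2X)[1][0] = 2 * (-8) = -16
  (2X)[1][1] = 2 * (15) = 30
  (2X)[1][2] = 2 * (2) = 4
  (2X)[2][0] = 2 * (-3) = -6
  (2X)[2][1] = 2 * (8) = 16
  (2X)[2][2] = 2 * (9) = 18
2X =
[      -28        -6         4 ]
[      -16        30         4 ]
[       -6        16        18 ]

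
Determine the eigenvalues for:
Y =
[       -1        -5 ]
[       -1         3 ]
λ = -2, 4

Solve det(Y - λI) = 0. For a 2×2 matrix the characteristic equation is λ² - (trace)λ + det = 0.
trace(Y) = a + d = -1 + 3 = 2.
det(Y) = a*d - b*c = (-1)*(3) - (-5)*(-1) = -3 - 5 = -8.
Characteristic equation: λ² - (2)λ + (-8) = 0.
Discriminant = (2)² - 4*(-8) = 4 + 32 = 36.
λ = (2 ± √36) / 2 = (2 ± 6) / 2 = -2, 4.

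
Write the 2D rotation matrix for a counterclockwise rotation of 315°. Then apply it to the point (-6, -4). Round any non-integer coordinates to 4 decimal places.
R = [[√2/2, √2/2], [-√2/2, √2/2]]; R·(-6, -4) = (-7.0711, 1.4142)

Rotation matrix formula: R(θ) = [[cos θ, -sin θ], [sin θ, cos θ]]
For θ = 315°:
cos(315°) = √2/2
sin(315°) = -√2/2
R = [[√2/2, √2/2], [-√2/2, √2/2]]
Apply to (-6, -4): [√2/2·-6 + (√2/2)·-4, -√2/2·-6 + √2/2·-4] = (-7.0711, 1.4142)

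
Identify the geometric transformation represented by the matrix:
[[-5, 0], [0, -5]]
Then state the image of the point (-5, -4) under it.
uniform scaling by factor -5; image of (-5, -4) is (25, 20)

This is a diagonal matrix with equal entries -5, so it scales both axes by the same factor -5.
The matrix [[-5, 0], [0, -5]] represents: uniform scaling by factor -5.
Applying it to (-5, -4): [-5·-5 + 0·-4, 0·-5 + -5·-4] = (25, 20).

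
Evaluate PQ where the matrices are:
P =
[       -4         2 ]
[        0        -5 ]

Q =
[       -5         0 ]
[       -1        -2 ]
PQ =
[       18        -4 ]
[        5        10 ]

Matrix multiplication: (PQ)[i][j] = sum over k of P[i][k] * Q[k][j].
  (PQ)[0][0] = (-4)*(-5) + (2)*(-1) = 18
  (PQ)[0][1] = (-4)*(0) + (2)*(-2) = -4
  (PQ)[1][0] = (0)*(-5) + (-5)*(-1) = 5
  (PQ)[1][1] = (0)*(0) + (-5)*(-2) = 10
PQ =
[       18        -4 ]
[        5        10 ]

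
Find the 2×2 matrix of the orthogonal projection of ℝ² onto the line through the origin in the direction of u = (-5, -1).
[[25/26, 5/26], [5/26, 1/26]]

The orthogonal projection onto the line spanned by a nonzero vector u = (a, b) has matrix P = (u uᵀ) / (uᵀ u) = (1/(a² + b²)) · [[a², ab], [ab, b²]].
Here u = (-5, -1), so a² + b² = 25 + 1 = 26.
P = (1/26) · [[25, 5], [5, 1]] = [[25/26, 5/26], [5/26, 1/26]].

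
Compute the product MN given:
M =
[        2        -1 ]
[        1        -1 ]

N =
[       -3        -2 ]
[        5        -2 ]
MN =
[      -11        -2 ]
[       -8         0 ]

Matrix multiplication: (MN)[i][j] = sum over k of M[i][k] * N[k][j].
  (MN)[0][0] = (2)*(-3) + (-1)*(5) = -11
  (MN)[0][1] = (2)*(-2) + (-1)*(-2) = -2
  (MN)[1][0] = (1)*(-3) + (-1)*(5) = -8
  (MN)[1][1] = (1)*(-2) + (-1)*(-2) = 0
MN =
[      -11        -2 ]
[       -8         0 ]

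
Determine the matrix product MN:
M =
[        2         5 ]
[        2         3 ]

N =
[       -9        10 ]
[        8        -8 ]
MN =
[       22       -20 ]
[        6        -4 ]

Matrix multiplication: (MN)[i][j] = sum over k of M[i][k] * N[k][j].
  (MN)[0][0] = (2)*(-9) + (5)*(8) = 22
  (MN)[0][1] = (2)*(10) + (5)*(-8) = -20
  (MN)[1][0] = (2)*(-9) + (3)*(8) = 6
  (MN)[1][1] = (2)*(10) + (3)*(-8) = -4
MN =
[       22       -20 ]
[        6        -4 ]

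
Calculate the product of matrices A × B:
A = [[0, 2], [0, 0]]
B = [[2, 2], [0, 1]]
[[0, 2], [0, 0]]

Matrix multiplication:
C[0][0] = 0×2 + 2×0 = 0
C[0][1] = 0×2 + 2×1 = 2
C[1][0] = 0×2 + 0×0 = 0
C[1][1] = 0×2 + 0×1 = 0
Result: [[0, 2], [0, 0]]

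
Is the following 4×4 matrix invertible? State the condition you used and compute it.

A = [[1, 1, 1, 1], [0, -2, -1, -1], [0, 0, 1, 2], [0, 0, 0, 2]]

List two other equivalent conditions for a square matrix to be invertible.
Yes, invertible; det(A) = -4 ≠ 0. Equivalent conditions: rank(A) = 4; Ax = 0 has only the trivial solution; 0 is not an eigenvalue; the columns of A are linearly independent.

To check invertibility, compute det(A).
The given matrix is triangular, so det(A) equals the product of its diagonal entries = -4 ≠ 0.
Since det(A) ≠ 0, A is invertible.
Equivalent conditions for a square matrix A to be invertible:
- rank(A) = 4 (full rank).
- The homogeneous system Ax = 0 has only the trivial solution x = 0.
- 0 is not an eigenvalue of A.
- The columns (equivalently rows) of A are linearly independent.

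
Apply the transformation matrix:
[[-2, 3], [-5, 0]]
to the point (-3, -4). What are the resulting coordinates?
(-6, 15)

Matrix multiplication:
[[-2, 3], [-5, 0]] × [-3, -4]ᵀ
= [-2×-3 + 3×-4, -5×-3 + 0×-4]ᵀ
= [-6.0000, 15.0000]ᵀ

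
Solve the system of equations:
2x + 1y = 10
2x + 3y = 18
x = 3, y = 4

Use elimination (row reduction):
Equation 1: 2x + 1y = 10.
Equation 2: 2x + 3y = 18.
Multiply Eq1 by 2 and Eq2 by 2: 4x + 2y = 20;  4x + 6y = 36.
Subtract: (4)y = 16, so y = 4.
Back-substitute into Eq1: 2x + 1*(4) = 10, so x = 3.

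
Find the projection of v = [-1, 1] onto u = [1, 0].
[-1, 0]

The projection of v onto u is proj_u(v) = ((v·u) / (u·u)) · u.
v·u = (-1)*(1) + (1)*(0) = -1.
u·u = (1)*(1) + (0)*(0) = 1.
coefficient = -1 / 1 = -1.
proj_u(v) = -1 · [1, 0] = [-1, 0].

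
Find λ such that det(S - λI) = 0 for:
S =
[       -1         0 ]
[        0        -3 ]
λ = -3, -1

Solve det(S - λI) = 0. For a 2×2 matrix the characteristic equation is λ² - (trace)λ + det = 0.
trace(S) = a + d = -1 - 3 = -4.
det(S) = a*d - b*c = (-1)*(-3) - (0)*(0) = 3 - 0 = 3.
Characteristic equation: λ² - (-4)λ + (3) = 0.
Discriminant = (-4)² - 4*(3) = 16 - 12 = 4.
λ = (-4 ± √4) / 2 = (-4 ± 2) / 2 = -3, -1.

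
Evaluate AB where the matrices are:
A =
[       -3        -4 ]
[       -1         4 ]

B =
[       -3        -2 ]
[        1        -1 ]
AB =
[        5        10 ]
[        7        -2 ]

Matrix multiplication: (AB)[i][j] = sum over k of A[i][k] * B[k][j].
  (AB)[0][0] = (-3)*(-3) + (-4)*(1) = 5
  (AB)[0][1] = (-3)*(-2) + (-4)*(-1) = 10
  (AB)[1][0] = (-1)*(-3) + (4)*(1) = 7
  (AB)[1][1] = (-1)*(-2) + (4)*(-1) = -2
AB =
[        5        10 ]
[        7        -2 ]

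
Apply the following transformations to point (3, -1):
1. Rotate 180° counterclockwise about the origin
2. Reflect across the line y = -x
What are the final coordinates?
(-1, 3)

Step 1: Rotate 180° → (-3, 1)
Step 2: Reflect across the line y = -x → (-1, 3)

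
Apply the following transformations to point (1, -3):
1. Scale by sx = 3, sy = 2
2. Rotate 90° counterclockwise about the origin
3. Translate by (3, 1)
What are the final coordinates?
(9, 4)

Step 1: Scale → (3, -6)
Step 2: Rotate 90° → (6, 3)
Step 3: Translate → (9, 4)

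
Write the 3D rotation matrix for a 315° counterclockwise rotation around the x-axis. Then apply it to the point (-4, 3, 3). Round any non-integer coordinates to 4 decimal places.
R = [[1, 0, 0], [0, √2/2, √2/2], [0, -√2/2, √2/2]]; R·(-4, 3, 3) = (-4.0000, 4.2426, 0.0000)

Rotation matrix for 315° around x-axis:
cos(315°) = √2/2, sin(315°) = -√2/2
R = [[1, 0, 0], [0, √2/2, √2/2], [0, -√2/2, √2/2]]
Apply to (-4, 3, 3): R·[-4, 3, 3]ᵀ = (-4.0000, 4.2426, 0.0000)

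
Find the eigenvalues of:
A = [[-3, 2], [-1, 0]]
λ = -2, -1

Solve det(A - λI) = 0. For a 2×2 matrix this is λ² - (trace)λ + det = 0.
trace(A) = -3 + 0 = -3.
det(A) = (-3)*(0) - (2)*(-1) = 0 + 2 = 2.
Characteristic equation: λ² - (-3)λ + (2) = 0.
Discriminant: (-3)² - 4*(2) = 9 - 8 = 1.
Roots: λ = (-3 ± √1) / 2 = -2, -1.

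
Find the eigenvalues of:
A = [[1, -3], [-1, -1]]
λ = -2, 2

Solve det(A - λI) = 0. For a 2×2 matrix this is λ² - (trace)λ + det = 0.
trace(A) = 1 - 1 = 0.
det(A) = (1)*(-1) - (-3)*(-1) = -1 - 3 = -4.
Characteristic equation: λ² - (0)λ + (-4) = 0.
Discriminant: (0)² - 4*(-4) = 0 + 16 = 16.
Roots: λ = (0 ± √16) / 2 = -2, 2.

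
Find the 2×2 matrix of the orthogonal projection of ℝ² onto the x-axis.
[[1, 0], [0, 0]]

The orthogonal projection onto the line spanned by a nonzero vector u = (a, b) has matrix P = (u uᵀ) / (uᵀ u) = (1/(a² + b²)) · [[a², ab], [ab, b²]].
Here u = (1, 0), so a² + b² = 1 + 0 = 1.
P = (1/1) · [[1, 0], [0, 0]] = [[1, 0], [0, 0]].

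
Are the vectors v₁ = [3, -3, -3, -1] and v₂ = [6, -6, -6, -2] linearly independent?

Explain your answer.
No, linearly dependent (v₂ = 2·v₁)

Check whether there is a scalar k with v₂ = k·v₁.
Comparing components, k = 2 satisfies 2·[3, -3, -3, -1] = [6, -6, -6, -2].
Since v₂ is a scalar multiple of v₁, the two vectors are linearly dependent.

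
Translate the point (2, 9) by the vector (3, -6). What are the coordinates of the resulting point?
(5, 3)

Translation by (3, -6):
x' = 2 + 3 = 5
y' = 9 + -6 = 3
Homogeneous matrix: [[1, 0, 3], [0, 1, -6], [0, 0, 1]]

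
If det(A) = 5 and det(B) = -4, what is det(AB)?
-20

Use the multiplicative property of determinants: det(AB) = det(A)*det(B).
det(AB) = (5)*(-4) = -20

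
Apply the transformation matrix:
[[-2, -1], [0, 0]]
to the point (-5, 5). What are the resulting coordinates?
(5, 0)

Matrix multiplication:
[[-2, -1], [0, 0]] × [-5, 5]ᵀ
= [-2×-5 + -1×5, 0×-5 + 0×5]ᵀ
= [5.0000, 0.0000]ᵀ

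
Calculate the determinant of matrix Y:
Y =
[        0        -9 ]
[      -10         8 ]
det(Y) = -90

For a 2×2 matrix [[a, b], [c, d]], det = a*d - b*c.
det(Y) = (0)*(8) - (-9)*(-10) = 0 - 90 = -90.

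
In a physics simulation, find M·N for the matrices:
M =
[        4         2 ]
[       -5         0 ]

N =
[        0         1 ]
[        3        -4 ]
MN =
[        6        -4 ]
[        0        -5 ]

Matrix multiplication: (MN)[i][j] = sum over k of M[i][k] * N[k][j].
  (MN)[0][0] = (4)*(0) + (2)*(3) = 6
  (MN)[0][1] = (4)*(1) + (2)*(-4) = -4
  (MN)[1][0] = (-5)*(0) + (0)*(3) = 0
  (MN)[1][1] = (-5)*(1) + (0)*(-4) = -5
MN =
[        6        -4 ]
[        0        -5 ]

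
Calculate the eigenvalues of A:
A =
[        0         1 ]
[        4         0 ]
λ = -2, 2

Solve det(A - λI) = 0. For a 2×2 matrix the characteristic equation is λ² - (trace)λ + det = 0.
trace(A) = a + d = 0 + 0 = 0.
det(A) = a*d - b*c = (0)*(0) - (1)*(4) = 0 - 4 = -4.
Characteristic equation: λ² - (0)λ + (-4) = 0.
Discriminant = (0)² - 4*(-4) = 0 + 16 = 16.
λ = (0 ± √16) / 2 = (0 ± 4) / 2 = -2, 2.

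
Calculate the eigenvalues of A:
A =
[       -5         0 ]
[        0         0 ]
λ = -5, 0

Solve det(A - λI) = 0. For a 2×2 matrix the characteristic equation is λ² - (trace)λ + det = 0.
trace(A) = a + d = -5 + 0 = -5.
det(A) = a*d - b*c = (-5)*(0) - (0)*(0) = 0 - 0 = 0.
Characteristic equation: λ² - (-5)λ + (0) = 0.
Discriminant = (-5)² - 4*(0) = 25 - 0 = 25.
λ = (-5 ± √25) / 2 = (-5 ± 5) / 2 = -5, 0.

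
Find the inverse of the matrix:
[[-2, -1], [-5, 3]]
[[-3/11, -1/11], [-5/11, 2/11]]

For [[a,b],[c,d]], inverse = (1/det)·[[d,-b],[-c,a]]
det = -2·3 - -1·-5 = -11
Inverse = (1/-11)·[[3, 1], [5, -2]]
        = [[-3/11, -1/11], [-5/11, 2/11]]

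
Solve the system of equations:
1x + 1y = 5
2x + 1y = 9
x = 4, y = 1

Use elimination (row reduction):
Equation 1: 1x + 1y = 5.
Equation 2: 2x + 1y = 9.
Multiply Eq1 by 2 and Eq2 by 1: 2x + 2y = 10;  2x + 1y = 9.
Subtract: (-1)y = -1, so y = 1.
Back-substitute into Eq1: 1x + 1*(1) = 5, so x = 4.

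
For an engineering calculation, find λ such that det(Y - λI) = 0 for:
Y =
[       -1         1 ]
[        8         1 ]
λ = -3, 3

Solve det(Y - λI) = 0. For a 2×2 matrix the characteristic equation is λ² - (trace)λ + det = 0.
trace(Y) = a + d = -1 + 1 = 0.
det(Y) = a*d - b*c = (-1)*(1) - (1)*(8) = -1 - 8 = -9.
Characteristic equation: λ² - (0)λ + (-9) = 0.
Discriminant = (0)² - 4*(-9) = 0 + 36 = 36.
λ = (0 ± √36) / 2 = (0 ± 6) / 2 = -3, 3.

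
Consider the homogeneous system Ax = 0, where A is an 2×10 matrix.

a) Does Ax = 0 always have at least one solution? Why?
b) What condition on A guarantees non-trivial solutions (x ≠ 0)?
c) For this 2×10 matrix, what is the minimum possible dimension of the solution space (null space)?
a) Yes, x = 0 is always a solution. b) When A has linearly dependent columns (rank < n). c) Minimum nullity = 8.

a) x = 0 satisfies A·0 = 0, so the zero vector is always a solution.
b) Non-trivial solutions exist iff the columns of A are linearly dependent, equivalently rank(A) < n (the number of columns).
c) By rank-nullity, rank(A) + nullity(A) = n = 10. Since A has only 2 rows, rank(A) ≤ 2, so nullity(A) ≥ 10 - 2 = 8.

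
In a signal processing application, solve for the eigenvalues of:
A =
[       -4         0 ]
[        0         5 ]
λ = -4, 5

Solve det(A - λI) = 0. For a 2×2 matrix the characteristic equation is λ² - (trace)λ + det = 0.
trace(A) = a + d = -4 + 5 = 1.
det(A) = a*d - b*c = (-4)*(5) - (0)*(0) = -20 - 0 = -20.
Characteristic equation: λ² - (1)λ + (-20) = 0.
Discriminant = (1)² - 4*(-20) = 1 + 80 = 81.
λ = (1 ± √81) / 2 = (1 ± 9) / 2 = -4, 5.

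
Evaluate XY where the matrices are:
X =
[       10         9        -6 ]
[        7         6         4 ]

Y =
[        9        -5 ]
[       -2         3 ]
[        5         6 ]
XY =
[       42       -59 ]
[       71         7 ]

Matrix multiplication: (XY)[i][j] = sum over k of X[i][k] * Y[k][j].
  (XY)[0][0] = (10)*(9) + (9)*(-2) + (-6)*(5) = 42
  (XY)[0][1] = (10)*(-5) + (9)*(3) + (-6)*(6) = -59
  (XY)[1][0] = (7)*(9) + (6)*(-2) + (4)*(5) = 71
  (XY)[1][1] = (7)*(-5) + (6)*(3) + (4)*(6) = 7
XY =
[       42       -59 ]
[       71         7 ]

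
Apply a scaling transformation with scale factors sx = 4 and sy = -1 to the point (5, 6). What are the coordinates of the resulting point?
(20, -6)

Scaling matrix:
[[4, 0], [0, -1]]
Result: (5 × 4, 6 × -1) = (20, -6)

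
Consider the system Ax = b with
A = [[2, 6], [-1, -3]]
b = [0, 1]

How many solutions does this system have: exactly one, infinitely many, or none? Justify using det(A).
No solution

det(A) = (2)*(-3) - (6)*(-1) = 0, so A is singular.
The column space of A is span(column 1) = span([2, -1]).
b = [0, 1] is not a scalar multiple of column 1, so b ∉ column space and the system is inconsistent — no solution.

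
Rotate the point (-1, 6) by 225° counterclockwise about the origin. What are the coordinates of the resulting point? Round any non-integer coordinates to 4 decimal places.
(4.9497, -3.5355)

Rotation matrix R(θ) = [[cos θ, -sin θ], [sin θ, cos θ]]; for θ = 225°:
R = [[-√2/2, √2/2], [-√2/2, -√2/2]]
Result: R × [-1, 6]ᵀ = [-√2/2·-1 + (√2/2)·6, -√2/2·-1 + (-√2/2)·6]ᵀ = (4.9497, -3.5355)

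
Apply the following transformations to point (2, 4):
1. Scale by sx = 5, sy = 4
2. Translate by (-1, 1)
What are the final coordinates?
(9, 17)

Step 1: Scale (2, 4) by (sx, sy) = (5, 4) → (10, 16)
Step 2: Translate by (-1, 1) → (9, 17)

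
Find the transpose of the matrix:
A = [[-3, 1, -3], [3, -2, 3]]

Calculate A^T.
[[-3, 3], [1, -2], [-3, 3]]

The transpose sends entry (i,j) to (j,i); rows become columns.
Row 0 of A: [-3, 1, -3] -> column 0 of A^T.
Row 1 of A: [3, -2, 3] -> column 1 of A^T.
A^T = [[-3, 3], [1, -2], [-3, 3]]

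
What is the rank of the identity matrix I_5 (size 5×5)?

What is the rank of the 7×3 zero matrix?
rank(I_5) = 5, rank(0) = 0

The identity I_5 has 5 columns that are the standard basis vectors e_1, …, e_5. These are linearly independent, so all 5 columns are pivots and rank(I_5) = 5.
The 7×3 zero matrix has every entry zero, so every row is the zero row and there are no pivots; rank(0) = 0.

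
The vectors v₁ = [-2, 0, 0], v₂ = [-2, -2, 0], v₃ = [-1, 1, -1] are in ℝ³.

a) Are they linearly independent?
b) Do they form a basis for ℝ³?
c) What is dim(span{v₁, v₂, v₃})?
Yes independent, yes basis, dim = 3

Stack v₁, v₂, v₃ as rows of a 3×3 matrix.
[[-2, 0, 0]; [-2, -2, 0]; [-1, 1, -1]] is already lower triangular with nonzero diagonal entries (-2, -2, -1), so its determinant is the product of the diagonal entries, det = (-2)·(-2)·(-1) = -4 ≠ 0, and the rows are linearly independent.
Three linearly independent vectors in ℝ³ form a basis for ℝ³, so dim(span{v₁,v₂,v₃}) = 3.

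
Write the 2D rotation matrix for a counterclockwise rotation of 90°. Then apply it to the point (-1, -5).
R = [[0, -1], [1, 0]]; R·(-1, -5) = (5, -1)

Rotation matrix formula: R(θ) = [[cos θ, -sin θ], [sin θ, cos θ]]
For θ = 90°:
cos(90°) = 0
sin(90°) = 1
R = [[0, -1], [1, 0]]
Apply to (-1, -5): [0·-1 + (-1)·-5, 1·-1 + 0·-5] = (5, -1)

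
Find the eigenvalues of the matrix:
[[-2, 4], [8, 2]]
λ = -6 and λ = 6

Characteristic equation: det(A - λI) = 0
λ² - (trace)λ + (det) = 0
λ² - (0)λ + (-36) = 0
λ² - 0λ - 36 = 0
Solving: λ = -6, 6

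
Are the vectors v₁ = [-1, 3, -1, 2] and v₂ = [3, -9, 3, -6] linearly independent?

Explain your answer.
No, linearly dependent (v₂ = -3·v₁)

Check whether there is a scalar k with v₂ = k·v₁.
Comparing components, k = -3 satisfies -3·[-1, 3, -1, 2] = [3, -9, 3, -6].
Since v₂ is a scalar multiple of v₁, the two vectors are linearly dependent.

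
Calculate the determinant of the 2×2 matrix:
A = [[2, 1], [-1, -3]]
-5

For A = [[a, b], [c, d]], det(A) = a*d - b*c.
det(A) = (2)*(-3) - (1)*(-1) = -6 - -1 = -5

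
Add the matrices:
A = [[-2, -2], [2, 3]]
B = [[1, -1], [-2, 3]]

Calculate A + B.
[[-1, -3], [0, 6]]

Add corresponding elements:
(-2)+(1)=-1
(-2)+(-1)=-3
(2)+(-2)=0
(3)+(3)=6
A + B = [[-1, -3], [0, 6]]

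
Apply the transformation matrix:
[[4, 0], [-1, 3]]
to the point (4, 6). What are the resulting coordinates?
(16, 14)

Matrix multiplication:
[[4, 0], [-1, 3]] × [4, 6]ᵀ
= [4×4 + 0×6, -1×4 + 3×6]ᵀ
= [16.0000, 14.0000]ᵀ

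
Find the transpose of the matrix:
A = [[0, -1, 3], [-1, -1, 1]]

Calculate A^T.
[[0, -1], [-1, -1], [3, 1]]

The transpose sends entry (i,j) to (j,i); rows become columns.
Row 0 of A: [0, -1, 3] -> column 0 of A^T.
Row 1 of A: [-1, -1, 1] -> column 1 of A^T.
A^T = [[0, -1], [-1, -1], [3, 1]]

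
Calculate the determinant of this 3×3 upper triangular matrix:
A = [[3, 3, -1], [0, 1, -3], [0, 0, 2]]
6

The determinant of a triangular matrix is the product of its diagonal entries (the off-diagonal entries above the diagonal do not affect it).
det(A) = (3) * (1) * (2) = 6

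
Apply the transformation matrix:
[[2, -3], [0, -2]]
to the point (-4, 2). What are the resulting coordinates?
(-14, -4)

Matrix multiplication:
[[2, -3], [0, -2]] × [-4, 2]ᵀ
= [2×-4 + -3×2, 0×-4 + -2×2]ᵀ
= [-14.0000, -4.0000]ᵀ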